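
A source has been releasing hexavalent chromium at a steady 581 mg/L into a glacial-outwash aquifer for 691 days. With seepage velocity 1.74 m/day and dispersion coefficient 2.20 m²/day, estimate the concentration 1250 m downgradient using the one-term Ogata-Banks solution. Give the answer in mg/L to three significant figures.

113 mg/L

For a continuous step input, C/C₀ ≈ ½·erfc((x−vt)/(2√(Dt))).
vt = 1.74 × 691 = 1202.34 m and 2√(Dt) = 2√(2.20 × 691) = 77.98 m.
Argument (x−vt)/(2√(Dt)) = (1250 − 1202.34)/77.98 = 0.6112; ½·erfc(0.6112) = 0.1937.
C = 581 × 0.1937 = 113 mg/L.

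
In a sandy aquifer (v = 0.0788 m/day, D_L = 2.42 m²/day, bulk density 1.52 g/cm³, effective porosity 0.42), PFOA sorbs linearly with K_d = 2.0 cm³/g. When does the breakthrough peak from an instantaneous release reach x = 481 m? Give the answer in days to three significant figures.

47200 days

Retardation factor R = 1 + ρ_b·K_d/n = 1 + 1.52 × 2.0/0.42 = 8.238.
Sorption retards both mechanisms: v_R = v/R = 0.009565 m/day, D_R = D/R = 0.2938 m²/day.
Peak time from v_R²t² + 2D_R t − x² = 0: t = (√(D_R² + v_R²x²) − D_R)/v_R².
√(D_R² + v_R²x²) = √(0.2938² + 0.009565² × 481²) = 4.610; v_R² = 9.149e-05.
t = (4.610 − 0.2938)/9.149e-05 = 47200 days.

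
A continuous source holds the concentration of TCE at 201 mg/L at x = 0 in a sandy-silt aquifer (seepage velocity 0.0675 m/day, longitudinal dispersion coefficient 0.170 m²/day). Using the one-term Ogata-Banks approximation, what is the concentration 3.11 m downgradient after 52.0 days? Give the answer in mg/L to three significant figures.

108 mg/L

For a continuous step input, C/C₀ ≈ ½·erfc((x−vt)/(2√(Dt))).
vt = 0.0675 × 52.0 = 3.51 m and 2√(Dt) = 2√(0.170 × 52.0) = 5.946 m.
Argument (x−vt)/(2√(Dt)) = (3.11 − 3.51)/5.946 = -0.06727; ½·erfc(-0.06727) = 0.5379.
C = 201 × 0.5379 = 108 mg/L.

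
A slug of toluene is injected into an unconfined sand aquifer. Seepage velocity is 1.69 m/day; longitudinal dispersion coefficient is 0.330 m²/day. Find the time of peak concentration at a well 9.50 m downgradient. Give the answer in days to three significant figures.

5.51 days

For the 1D instantaneous-source solution, setting ∂C/∂t = 0 at fixed x gives v²t² + 2Dt − x² = 0, so t = (√(D² + v²x²) − D)/v².
√(D² + v²x²) = √(0.330² + 1.69² × 9.50²) = 16.06; v² = 2.8561.
t = (16.06 − 0.330)/2.8561 = 5.51 days (vs. the pure-advection estimate x/v = 5.62 d).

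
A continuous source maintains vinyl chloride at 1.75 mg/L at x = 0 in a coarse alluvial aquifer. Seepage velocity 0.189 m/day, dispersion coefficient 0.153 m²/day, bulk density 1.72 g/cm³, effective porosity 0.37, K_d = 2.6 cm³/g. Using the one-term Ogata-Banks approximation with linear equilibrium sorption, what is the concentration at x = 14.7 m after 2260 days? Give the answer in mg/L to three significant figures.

1.74 mg/L

Retardation factor R = 1 + ρ_b·K_d/n = 1 + 1.72 × 2.6/0.37 = 13.09.
Sorption retards both mechanisms: v_R = v/R = 0.01444 m/day, D_R = D/R = 0.01169 m²/day.
v_R·t = 0.01444 × 2260 = 32.6344 m; 2√(D_R t) = 10.28 m; argument = (14.7 − 32.6344)/10.28 = -1.745.
C = C₀ × ½·erfc(-1.745) = 1.75 × 0.9932 = 1.74 mg/L.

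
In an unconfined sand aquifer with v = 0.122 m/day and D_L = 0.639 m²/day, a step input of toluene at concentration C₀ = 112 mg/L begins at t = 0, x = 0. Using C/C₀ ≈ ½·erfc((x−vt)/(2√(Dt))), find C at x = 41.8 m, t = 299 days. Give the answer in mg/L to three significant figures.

For a continuous step input, C/C₀ ≈ ½·erfc((x−vt)/(2√(Dt))).
vt = 0.122 × 299 = 36.478 m and 2√(Dt) = 2√(0.639 × 299) = 27.64 m.
Argument (x−vt)/(2√(Dt)) = (41.8 − 36.478)/27.64 = 0.1925; ½·erfc(0.1925) = 0.3927.
C = 112 × 0.3927 = 44.0 mg/L.

44.0 mg/L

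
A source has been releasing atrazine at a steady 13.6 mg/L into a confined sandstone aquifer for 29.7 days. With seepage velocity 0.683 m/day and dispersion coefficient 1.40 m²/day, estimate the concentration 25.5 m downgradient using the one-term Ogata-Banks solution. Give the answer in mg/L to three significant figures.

3.86 mg/L

For a continuous step input, C/C₀ ≈ ½·erfc((x−vt)/(2√(Dt))).
vt = 0.683 × 29.7 = 20.2851 m and 2√(Dt) = 2√(1.40 × 29.7) = 12.90 m.
Argument (x−vt)/(2√(Dt)) = (25.5 − 20.2851)/12.90 = 0.4043; ½·erfc(0.4043) = 0.2837.
C = 13.6 × 0.2837 = 3.86 mg/L.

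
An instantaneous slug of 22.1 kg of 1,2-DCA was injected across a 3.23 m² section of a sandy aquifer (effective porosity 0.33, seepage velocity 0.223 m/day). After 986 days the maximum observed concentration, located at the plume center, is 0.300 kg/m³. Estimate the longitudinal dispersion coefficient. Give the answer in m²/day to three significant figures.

At the plume center C_max = M/(n_e·A·√(4πDt)), so D = M²/(4πt·(n_e·A·C_max)²).
n_e·A·C_max = 0.33 × 3.23 × 0.300 = 0.3198 kg/m.
D = 22.1²/(4π × 986 × 0.3198²) = 0.385 m²/day.

0.385 m²/day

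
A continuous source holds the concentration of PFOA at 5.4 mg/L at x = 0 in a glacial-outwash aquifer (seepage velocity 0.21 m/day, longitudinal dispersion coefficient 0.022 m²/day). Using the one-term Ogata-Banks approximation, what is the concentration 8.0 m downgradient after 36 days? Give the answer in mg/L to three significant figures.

For a continuous step input, C/C₀ ≈ ½·erfc((x−vt)/(2√(Dt))).
vt = 0.21 × 36 = 7.56 m and 2√(Dt) = 2√(0.022 × 36) = 1.780 m.
Argument (x−vt)/(2√(Dt)) = (8.0 − 7.56)/1.780 = 0.2472; ½·erfc(0.2472) = 0.3633.
C = 5.4 × 0.3633 = 1.96 mg/L.

1.96 mg/L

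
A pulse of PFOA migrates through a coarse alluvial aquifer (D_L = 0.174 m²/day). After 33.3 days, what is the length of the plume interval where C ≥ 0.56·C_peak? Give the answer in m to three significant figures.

The plume is Gaussian with σ = √(2Dt) = √(2 × 0.174 × 33.3) = 3.404 m.
C/C_peak = exp(−Δx²/(2σ²)) = 0.56 ⇒ Δx = σ·√(−2 ln 0.56) = 3.404 × 1.077 = 3.666 m.
Width = 2Δx = 7.33 m.

7.33 m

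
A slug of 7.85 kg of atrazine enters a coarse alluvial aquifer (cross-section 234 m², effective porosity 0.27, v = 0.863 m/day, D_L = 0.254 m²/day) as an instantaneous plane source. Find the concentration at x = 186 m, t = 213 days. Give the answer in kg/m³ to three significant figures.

0.00466 kg/m³

For an instantaneous plane source, C(x,t) = M/(n_e·A·√(4πDt)) · exp(−(x−vt)²/(4Dt)), with n_e·A the pore (flow) area.
Plume center vt = 0.863 × 213 = 183.819 m, so the well at 186 m is 2.181 m downgradient of the peak.
√(4πDt) = 26.07 m, giving peak height M/(n_e·A·√(4πDt)) = 7.85/(0.27 × 234 × 26.07) = 0.004766 kg/m³.
(x−vt)²/(4Dt) = (2.181)²/(4 × 0.254 × 213) = 0.02198; exp(−0.02198) = 0.9783.
C = 0.004766 × 0.9783 = 0.00466 kg/m³.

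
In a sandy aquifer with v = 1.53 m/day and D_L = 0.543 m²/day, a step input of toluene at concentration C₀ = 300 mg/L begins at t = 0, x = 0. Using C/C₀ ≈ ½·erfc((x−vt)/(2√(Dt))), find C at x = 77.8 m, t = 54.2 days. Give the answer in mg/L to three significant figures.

224 mg/L

For a continuous step input, C/C₀ ≈ ½·erfc((x−vt)/(2√(Dt))).
vt = 1.53 × 54.2 = 82.926 m and 2√(Dt) = 2√(0.543 × 54.2) = 10.85 m.
Argument (x−vt)/(2√(Dt)) = (77.8 − 82.926)/10.85 = -0.4724; ½·erfc(-0.4724) = 0.7480.
C = 300 × 0.7480 = 224 mg/L.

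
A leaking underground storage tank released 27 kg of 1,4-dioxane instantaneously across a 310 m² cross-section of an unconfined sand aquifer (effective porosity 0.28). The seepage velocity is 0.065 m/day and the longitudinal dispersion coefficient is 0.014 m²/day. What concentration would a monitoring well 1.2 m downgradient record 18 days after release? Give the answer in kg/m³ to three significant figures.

For an instantaneous plane source, C(x,t) = M/(n_e·A·√(4πDt)) · exp(−(x−vt)²/(4Dt)), with n_e·A the pore (flow) area.
Plume center vt = 0.065 × 18 = 1.17 m, so the well at 1.2 m is 0.03 m downgradient of the peak.
√(4πDt) = 1.780 m, giving peak height M/(n_e·A·√(4πDt)) = 27/(0.28 × 310 × 1.780) = 0.1748 kg/m³.
(x−vt)²/(4Dt) = (0.03)²/(4 × 0.014 × 18) = 0.0008929; exp(−0.0008929) = 0.9991.
C = 0.1748 × 0.9991 = 0.175 kg/m³.

0.175 kg/m³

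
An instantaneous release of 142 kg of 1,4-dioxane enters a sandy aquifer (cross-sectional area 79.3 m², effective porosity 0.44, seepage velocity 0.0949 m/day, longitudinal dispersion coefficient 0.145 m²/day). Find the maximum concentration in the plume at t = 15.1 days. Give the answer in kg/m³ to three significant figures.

The peak of an instantaneous 1D plume sits at x = vt; there the Gaussian factor is 1 and C_max = M/(n_e·A·√(4πDt)), where n_e·A is the pore area the mass is dissolved in.
√(4πDt) = √(4π × 0.145 × 15.1) = 5.245 m, so C_max = 142/(0.44 × 79.3 × 5.245) = 0.776 kg/m³.

0.776 kg/m³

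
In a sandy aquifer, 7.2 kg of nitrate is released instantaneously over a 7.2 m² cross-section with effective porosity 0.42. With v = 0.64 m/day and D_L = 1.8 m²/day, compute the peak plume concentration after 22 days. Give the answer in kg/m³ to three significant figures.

0.107 kg/m³

The peak of an instantaneous 1D plume sits at x = vt; there the Gaussian factor is 1 and C_max = M/(n_e·A·√(4πDt)), where n_e·A is the pore area the mass is dissolved in.
√(4πDt) = √(4π × 1.8 × 22) = 22.31 m, so C_max = 7.2/(0.42 × 7.2 × 22.31) = 0.107 kg/m³.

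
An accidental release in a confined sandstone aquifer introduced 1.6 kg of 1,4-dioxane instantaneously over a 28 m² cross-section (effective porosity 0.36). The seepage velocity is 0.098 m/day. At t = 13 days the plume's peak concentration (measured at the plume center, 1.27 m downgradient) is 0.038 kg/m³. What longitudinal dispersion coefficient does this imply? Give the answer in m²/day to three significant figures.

At the plume center C_max = M/(n_e·A·√(4πDt)), so D = M²/(4πt·(n_e·A·C_max)²).
n_e·A·C_max = 0.36 × 28 × 0.038 = 0.3830 kg/m.
D = 1.6²/(4π × 13 × 0.3830²) = 0.107 m²/day.

0.107 m²/day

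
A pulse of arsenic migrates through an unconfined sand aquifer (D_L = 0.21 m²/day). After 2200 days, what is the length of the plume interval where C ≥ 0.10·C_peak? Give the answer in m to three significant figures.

The plume is Gaussian with σ = √(2Dt) = √(2 × 0.21 × 2200) = 30.40 m.
C/C_peak = exp(−Δx²/(2σ²)) = 0.10 ⇒ Δx = σ·√(−2 ln 0.10) = 30.40 × 2.146 = 65.24 m.
Width = 2Δx = 130 m.

130 m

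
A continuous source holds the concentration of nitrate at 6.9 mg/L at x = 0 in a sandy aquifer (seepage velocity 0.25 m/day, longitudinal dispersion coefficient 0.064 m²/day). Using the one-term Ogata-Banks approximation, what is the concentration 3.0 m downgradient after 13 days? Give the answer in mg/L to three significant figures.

For a continuous step input, C/C₀ ≈ ½·erfc((x−vt)/(2√(Dt))).
vt = 0.25 × 13 = 3.25 m and 2√(Dt) = 2√(0.064 × 13) = 1.824 m.
Argument (x−vt)/(2√(Dt)) = (3.0 − 3.25)/1.824 = -0.1371; ½·erfc(-0.1371) = 0.5769.
C = 6.9 × 0.5769 = 3.98 mg/L.

3.98 mg/L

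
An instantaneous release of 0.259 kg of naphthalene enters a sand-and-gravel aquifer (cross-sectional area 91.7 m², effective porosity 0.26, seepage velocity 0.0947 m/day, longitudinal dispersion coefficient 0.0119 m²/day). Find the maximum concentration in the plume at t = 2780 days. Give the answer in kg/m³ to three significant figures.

0.000533 kg/m³

The peak of an instantaneous 1D plume sits at x = vt; there the Gaussian factor is 1 and C_max = M/(n_e·A·√(4πDt)), where n_e·A is the pore area the mass is dissolved in.
√(4πDt) = √(4π × 0.0119 × 2780) = 20.39 m, so C_max = 0.259/(0.26 × 91.7 × 20.39) = 0.000533 kg/m³.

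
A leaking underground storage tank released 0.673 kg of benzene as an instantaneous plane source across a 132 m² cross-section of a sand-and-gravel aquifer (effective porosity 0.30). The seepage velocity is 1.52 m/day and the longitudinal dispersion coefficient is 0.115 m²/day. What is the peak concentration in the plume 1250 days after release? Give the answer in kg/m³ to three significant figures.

The peak of an instantaneous 1D plume sits at x = vt; there the Gaussian factor is 1 and C_max = M/(n_e·A·√(4πDt)), where n_e·A is the pore area the mass is dissolved in.
√(4πDt) = √(4π × 0.115 × 1250) = 42.50 m, so C_max = 0.673/(0.30 × 132 × 42.50) = 0.000400 kg/m³.

0.000400 kg/m³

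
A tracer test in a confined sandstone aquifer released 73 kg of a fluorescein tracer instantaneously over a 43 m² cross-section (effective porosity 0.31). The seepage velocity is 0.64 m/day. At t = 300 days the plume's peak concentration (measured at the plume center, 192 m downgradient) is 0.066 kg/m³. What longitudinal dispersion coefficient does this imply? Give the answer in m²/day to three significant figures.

At the plume center C_max = M/(n_e·A·√(4πDt)), so D = M²/(4πt·(n_e·A·C_max)²).
n_e·A·C_max = 0.31 × 43 × 0.066 = 0.8798 kg/m.
D = 73²/(4π × 300 × 0.8798²) = 1.83 m²/day.

1.83 m²/day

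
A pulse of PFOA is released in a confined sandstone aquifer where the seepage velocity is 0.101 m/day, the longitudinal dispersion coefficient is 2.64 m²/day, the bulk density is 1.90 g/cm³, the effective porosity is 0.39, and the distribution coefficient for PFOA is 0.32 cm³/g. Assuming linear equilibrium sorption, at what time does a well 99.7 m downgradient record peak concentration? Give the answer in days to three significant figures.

1950 days

Retardation factor R = 1 + ρ_b·K_d/n = 1 + 1.90 × 0.32/0.39 = 2.559.
Sorption retards both mechanisms: v_R = v/R = 0.03947 m/day, D_R = D/R = 1.032 m²/day.
Peak time from v_R²t² + 2D_R t − x² = 0: t = (√(D_R² + v_R²x²) − D_R)/v_R².
√(D_R² + v_R²x²) = √(1.032² + 0.03947² × 99.7²) = 4.068; v_R² = 0.001558.
t = (4.068 − 1.032)/0.001558 = 1950 days.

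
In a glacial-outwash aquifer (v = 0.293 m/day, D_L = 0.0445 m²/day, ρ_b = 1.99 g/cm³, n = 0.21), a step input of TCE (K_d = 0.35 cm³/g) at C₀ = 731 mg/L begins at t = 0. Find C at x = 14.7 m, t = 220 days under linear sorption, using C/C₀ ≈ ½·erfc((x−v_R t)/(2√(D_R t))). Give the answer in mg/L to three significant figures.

Retardation factor R = 1 + ρ_b·K_d/n = 1 + 1.99 × 0.35/0.21 = 4.317.
Sorption retards both mechanisms: v_R = v/R = 0.06787 m/day, D_R = D/R = 0.01031 m²/day.
v_R·t = 0.06787 × 220 = 14.9314 m; 2√(D_R t) = 3.012 m; argument = (14.7 − 14.9314)/3.012 = -0.07683.
C = C₀ × ½·erfc(-0.07683) = 731 × 0.5433 = 397 mg/L.

397 mg/L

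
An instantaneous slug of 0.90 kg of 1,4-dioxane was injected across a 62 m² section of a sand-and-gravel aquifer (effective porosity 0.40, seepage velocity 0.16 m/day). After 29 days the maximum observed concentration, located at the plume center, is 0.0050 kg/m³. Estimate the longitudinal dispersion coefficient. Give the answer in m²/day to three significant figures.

At the plume center C_max = M/(n_e·A·√(4πDt)), so D = M²/(4πt·(n_e·A·C_max)²).
n_e·A·C_max = 0.40 × 62 × 0.0050 = 0.1240 kg/m.
D = 0.90²/(4π × 29 × 0.1240²) = 0.145 m²/day.

0.145 m²/day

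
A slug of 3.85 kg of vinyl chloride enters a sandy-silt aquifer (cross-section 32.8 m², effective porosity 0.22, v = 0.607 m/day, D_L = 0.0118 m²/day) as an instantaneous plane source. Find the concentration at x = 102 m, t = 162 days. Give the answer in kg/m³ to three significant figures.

For an instantaneous plane source, C(x,t) = M/(n_e·A·√(4πDt)) · exp(−(x−vt)²/(4Dt)), with n_e·A the pore (flow) area.
Plume center vt = 0.607 × 162 = 98.334 m, so the well at 102 m is 3.666 m downgradient of the peak.
√(4πDt) = 4.901 m, giving peak height M/(n_e·A·√(4πDt)) = 3.85/(0.22 × 32.8 × 4.901) = 0.1089 kg/m³.
(x−vt)²/(4Dt) = (3.666)²/(4 × 0.0118 × 162) = 1.758; exp(−1.758) = 0.1724.
C = 0.1089 × 0.1724 = 0.0188 kg/m³.

0.0188 kg/m³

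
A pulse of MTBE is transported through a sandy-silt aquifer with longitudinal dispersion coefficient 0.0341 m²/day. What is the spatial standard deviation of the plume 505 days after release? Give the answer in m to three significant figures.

5.87 m

Dispersive spreading gives a Gaussian with σ² = 2Dt; advection only shifts the center.
σ = √(2 × 0.0341 × 505) = 5.87 m.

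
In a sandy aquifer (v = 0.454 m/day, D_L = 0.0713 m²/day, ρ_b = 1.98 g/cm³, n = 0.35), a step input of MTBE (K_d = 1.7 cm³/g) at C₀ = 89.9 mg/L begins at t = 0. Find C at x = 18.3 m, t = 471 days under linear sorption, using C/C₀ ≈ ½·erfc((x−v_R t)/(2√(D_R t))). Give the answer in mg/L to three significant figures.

69.0 mg/L

Retardation factor R = 1 + ρ_b·K_d/n = 1 + 1.98 × 1.7/0.35 = 10.62.
Sorption retards both mechanisms: v_R = v/R = 0.04275 m/day, D_R = D/R = 0.006714 m²/day.
v_R·t = 0.04275 × 471 = 20.13525 m; 2√(D_R t) = 3.557 m; argument = (18.3 − 20.13525)/3.557 = -0.5160.
C = C₀ × ½·erfc(-0.5160) = 89.9 × 0.7672 = 69.0 mg/L.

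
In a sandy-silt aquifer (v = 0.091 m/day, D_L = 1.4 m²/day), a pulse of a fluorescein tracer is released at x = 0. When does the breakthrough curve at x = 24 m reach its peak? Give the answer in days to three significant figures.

For the 1D instantaneous-source solution, setting ∂C/∂t = 0 at fixed x gives v²t² + 2Dt − x² = 0, so t = (√(D² + v²x²) − D)/v².
√(D² + v²x²) = √(1.4² + 0.091² × 24²) = 2.594; v² = 0.008281.
t = (2.594 − 1.4)/0.008281 = 144 days (vs. the pure-advection estimate x/v = 264 d).

144 days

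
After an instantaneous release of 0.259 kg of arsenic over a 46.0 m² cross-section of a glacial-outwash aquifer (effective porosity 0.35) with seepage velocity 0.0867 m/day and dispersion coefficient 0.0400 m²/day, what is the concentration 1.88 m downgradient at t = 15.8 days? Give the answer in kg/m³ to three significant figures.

0.00515 kg/m³

For an instantaneous plane source, C(x,t) = M/(n_e·A·√(4πDt)) · exp(−(x−vt)²/(4Dt)), with n_e·A the pore (flow) area.
Plume center vt = 0.0867 × 15.8 = 1.36986 m, so the well at 1.88 m is 0.51014 m downgradient of the peak.
√(4πDt) = 2.818 m, giving peak height M/(n_e·A·√(4πDt)) = 0.259/(0.35 × 46.0 × 2.818) = 0.005709 kg/m³.
(x−vt)²/(4Dt) = (0.51014)²/(4 × 0.0400 × 15.8) = 0.1029; exp(−0.1029) = 0.9022.
C = 0.005709 × 0.9022 = 0.00515 kg/m³.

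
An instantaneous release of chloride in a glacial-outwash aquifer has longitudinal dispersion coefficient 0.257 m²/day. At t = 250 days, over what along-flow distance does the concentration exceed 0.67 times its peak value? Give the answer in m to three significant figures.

The plume is Gaussian with σ = √(2Dt) = √(2 × 0.257 × 250) = 11.34 m.
C/C_peak = exp(−Δx²/(2σ²)) = 0.67 ⇒ Δx = σ·√(−2 ln 0.67) = 11.34 × 0.8950 = 10.15 m.
Width = 2Δx = 20.3 m.

20.3 m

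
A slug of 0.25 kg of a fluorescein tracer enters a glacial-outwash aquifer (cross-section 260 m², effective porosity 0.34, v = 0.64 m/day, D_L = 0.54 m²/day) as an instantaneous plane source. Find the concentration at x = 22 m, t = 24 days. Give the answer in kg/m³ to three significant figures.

For an instantaneous plane source, C(x,t) = M/(n_e·A·√(4πDt)) · exp(−(x−vt)²/(4Dt)), with n_e·A the pore (flow) area.
Plume center vt = 0.64 × 24 = 15.36 m, so the well at 22 m is 6.64 m downgradient of the peak.
√(4πDt) = 12.76 m, giving peak height M/(n_e·A·√(4πDt)) = 0.25/(0.34 × 260 × 12.76) = 0.0002216 kg/m³.
(x−vt)²/(4Dt) = (6.64)²/(4 × 0.54 × 24) = 0.8505; exp(−0.8505) = 0.4272.
C = 0.0002216 × 0.4272 = 9.47e-05 kg/m³.

9.47e-05 kg/m³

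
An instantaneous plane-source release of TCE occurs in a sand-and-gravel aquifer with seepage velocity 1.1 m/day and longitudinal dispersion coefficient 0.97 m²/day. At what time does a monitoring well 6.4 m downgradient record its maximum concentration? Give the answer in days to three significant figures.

For the 1D instantaneous-source solution, setting ∂C/∂t = 0 at fixed x gives v²t² + 2Dt − x² = 0, so t = (√(D² + v²x²) − D)/v².
√(D² + v²x²) = √(0.97² + 1.1² × 6.4²) = 7.107; v² = 1.21.
t = (7.107 − 0.97)/1.21 = 5.07 days (vs. the pure-advection estimate x/v = 5.82 d).

5.07 days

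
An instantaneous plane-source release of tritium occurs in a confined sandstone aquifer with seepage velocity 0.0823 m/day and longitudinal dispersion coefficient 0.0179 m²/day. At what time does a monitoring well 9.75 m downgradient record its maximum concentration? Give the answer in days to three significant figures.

116 days

For the 1D instantaneous-source solution, setting ∂C/∂t = 0 at fixed x gives v²t² + 2Dt − x² = 0, so t = (√(D² + v²x²) − D)/v².
√(D² + v²x²) = √(0.0179² + 0.0823² × 9.75²) = 0.8026; v² = 0.00677329.
t = (0.8026 − 0.0179)/0.00677329 = 116 days (vs. the pure-advection estimate x/v = 118 d).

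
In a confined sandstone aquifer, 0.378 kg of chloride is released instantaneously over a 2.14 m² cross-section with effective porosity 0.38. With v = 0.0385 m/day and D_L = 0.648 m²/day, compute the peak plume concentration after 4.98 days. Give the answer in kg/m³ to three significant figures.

0.0730 kg/m³

The peak of an instantaneous 1D plume sits at x = vt; there the Gaussian factor is 1 and C_max = M/(n_e·A·√(4πDt)), where n_e·A is the pore area the mass is dissolved in.
√(4πDt) = √(4π × 0.648 × 4.98) = 6.368 m, so C_max = 0.378/(0.38 × 2.14 × 6.368) = 0.0730 kg/m³.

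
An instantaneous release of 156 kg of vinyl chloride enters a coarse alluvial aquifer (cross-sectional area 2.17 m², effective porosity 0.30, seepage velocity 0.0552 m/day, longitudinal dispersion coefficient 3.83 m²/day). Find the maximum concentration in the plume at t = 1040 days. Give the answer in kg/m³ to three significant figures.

The peak of an instantaneous 1D plume sits at x = vt; there the Gaussian factor is 1 and C_max = M/(n_e·A·√(4πDt)), where n_e·A is the pore area the mass is dissolved in.
√(4πDt) = √(4π × 3.83 × 1040) = 223.7 m, so C_max = 156/(0.30 × 2.17 × 223.7) = 1.07 kg/m³.

1.07 kg/m³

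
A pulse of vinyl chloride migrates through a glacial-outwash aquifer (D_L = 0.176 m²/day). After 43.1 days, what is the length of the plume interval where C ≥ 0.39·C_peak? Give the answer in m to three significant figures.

10.7 m

The plume is Gaussian with σ = √(2Dt) = √(2 × 0.176 × 43.1) = 3.895 m.
C/C_peak = exp(−Δx²/(2σ²)) = 0.39 ⇒ Δx = σ·√(−2 ln 0.39) = 3.895 × 1.372 = 5.344 m.
Width = 2Δx = 10.7 m.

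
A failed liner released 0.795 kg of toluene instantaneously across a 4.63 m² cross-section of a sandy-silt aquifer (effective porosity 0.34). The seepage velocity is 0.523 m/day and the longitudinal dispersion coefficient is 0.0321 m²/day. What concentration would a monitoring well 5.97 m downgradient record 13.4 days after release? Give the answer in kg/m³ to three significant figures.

For an instantaneous plane source, C(x,t) = M/(n_e·A·√(4πDt)) · exp(−(x−vt)²/(4Dt)), with n_e·A the pore (flow) area.
Plume center vt = 0.523 × 13.4 = 7.0082 m, so the well at 5.97 m is 1.0382 m upgradient of the peak.
√(4πDt) = 2.325 m, giving peak height M/(n_e·A·√(4πDt)) = 0.795/(0.34 × 4.63 × 2.325) = 0.2172 kg/m³.
(x−vt)²/(4Dt) = (-1.0382)²/(4 × 0.0321 × 13.4) = 0.6265; exp(−0.6265) = 0.5345.
C = 0.2172 × 0.5345 = 0.116 kg/m³.

0.116 kg/m³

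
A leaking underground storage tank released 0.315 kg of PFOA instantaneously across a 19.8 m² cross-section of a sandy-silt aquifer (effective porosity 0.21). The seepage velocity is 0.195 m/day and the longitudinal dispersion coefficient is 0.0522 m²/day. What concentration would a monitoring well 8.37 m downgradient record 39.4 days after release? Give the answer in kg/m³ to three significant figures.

For an instantaneous plane source, C(x,t) = M/(n_e·A·√(4πDt)) · exp(−(x−vt)²/(4Dt)), with n_e·A the pore (flow) area.
Plume center vt = 0.195 × 39.4 = 7.683 m, so the well at 8.37 m is 0.687 m downgradient of the peak.
√(4πDt) = 5.084 m, giving peak height M/(n_e·A·√(4πDt)) = 0.315/(0.21 × 19.8 × 5.084) = 0.01490 kg/m³.
(x−vt)²/(4Dt) = (0.687)²/(4 × 0.0522 × 39.4) = 0.05737; exp(−0.05737) = 0.9442.
C = 0.01490 × 0.9442 = 0.0141 kg/m³.

0.0141 kg/m³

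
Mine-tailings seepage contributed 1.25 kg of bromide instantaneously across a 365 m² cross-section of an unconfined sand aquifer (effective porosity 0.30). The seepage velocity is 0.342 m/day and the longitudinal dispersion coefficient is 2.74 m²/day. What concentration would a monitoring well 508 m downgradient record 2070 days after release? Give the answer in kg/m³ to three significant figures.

7.34e-06 kg/m³

For an instantaneous plane source, C(x,t) = M/(n_e·A·√(4πDt)) · exp(−(x−vt)²/(4Dt)), with n_e·A the pore (flow) area.
Plume center vt = 0.342 × 2070 = 707.94 m, so the well at 508 m is 199.94 m upgradient of the peak.
√(4πDt) = 267.0 m, giving peak height M/(n_e·A·√(4πDt)) = 1.25/(0.30 × 365 × 267.0) = 4.275e-05 kg/m³.
(x−vt)²/(4Dt) = (-199.94)²/(4 × 2.74 × 2070) = 1.762; exp(−1.762) = 0.1717.
C = 4.275e-05 × 0.1717 = 7.34e-06 kg/m³.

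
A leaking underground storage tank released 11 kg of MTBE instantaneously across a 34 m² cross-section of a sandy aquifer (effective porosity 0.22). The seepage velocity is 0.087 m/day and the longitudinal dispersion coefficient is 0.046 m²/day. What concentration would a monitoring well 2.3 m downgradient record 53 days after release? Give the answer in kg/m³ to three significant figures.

For an instantaneous plane source, C(x,t) = M/(n_e·A·√(4πDt)) · exp(−(x−vt)²/(4Dt)), with n_e·A the pore (flow) area.
Plume center vt = 0.087 × 53 = 4.611 m, so the well at 2.3 m is 2.311 m upgradient of the peak.
√(4πDt) = 5.535 m, giving peak height M/(n_e·A·√(4πDt)) = 11/(0.22 × 34 × 5.535) = 0.2657 kg/m³.
(x−vt)²/(4Dt) = (-2.311)²/(4 × 0.046 × 53) = 0.5477; exp(−0.5477) = 0.5783.
C = 0.2657 × 0.5783 = 0.154 kg/m³.

0.154 kg/m³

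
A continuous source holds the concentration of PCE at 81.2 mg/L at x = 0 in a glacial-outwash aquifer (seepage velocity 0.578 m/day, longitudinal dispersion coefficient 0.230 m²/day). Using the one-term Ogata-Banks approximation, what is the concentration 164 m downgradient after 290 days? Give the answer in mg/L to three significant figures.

50.6 mg/L

For a continuous step input, C/C₀ ≈ ½·erfc((x−vt)/(2√(Dt))).
vt = 0.578 × 290 = 167.62 m and 2√(Dt) = 2√(0.230 × 290) = 16.33 m.
Argument (x−vt)/(2√(Dt)) = (164 − 167.62)/16.33 = -0.2217; ½·erfc(-0.2217) = 0.6231.
C = 81.2 × 0.6231 = 50.6 mg/L.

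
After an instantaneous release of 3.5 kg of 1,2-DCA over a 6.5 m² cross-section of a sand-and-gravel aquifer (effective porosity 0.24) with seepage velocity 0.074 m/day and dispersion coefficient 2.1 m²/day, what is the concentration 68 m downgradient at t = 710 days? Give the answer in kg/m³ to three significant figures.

For an instantaneous plane source, C(x,t) = M/(n_e·A·√(4πDt)) · exp(−(x−vt)²/(4Dt)), with n_e·A the pore (flow) area.
Plume center vt = 0.074 × 710 = 52.54 m, so the well at 68 m is 15.46 m downgradient of the peak.
√(4πDt) = 136.9 m, giving peak height M/(n_e·A·√(4πDt)) = 3.5/(0.24 × 6.5 × 136.9) = 0.01639 kg/m³.
(x−vt)²/(4Dt) = (15.46)²/(4 × 2.1 × 710) = 0.04008; exp(−0.04008) = 0.9607.
C = 0.01639 × 0.9607 = 0.0157 kg/m³.

0.0157 kg/m³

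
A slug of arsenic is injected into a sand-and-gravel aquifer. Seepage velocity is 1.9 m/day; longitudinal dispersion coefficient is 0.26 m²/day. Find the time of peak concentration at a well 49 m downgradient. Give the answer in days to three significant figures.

25.7 days

For the 1D instantaneous-source solution, setting ∂C/∂t = 0 at fixed x gives v²t² + 2Dt − x² = 0, so t = (√(D² + v²x²) − D)/v².
√(D² + v²x²) = √(0.26² + 1.9² × 49²) = 93.10; v² = 3.61.
t = (93.10 − 0.26)/3.61 = 25.7 days (vs. the pure-advection estimate x/v = 25.8 d).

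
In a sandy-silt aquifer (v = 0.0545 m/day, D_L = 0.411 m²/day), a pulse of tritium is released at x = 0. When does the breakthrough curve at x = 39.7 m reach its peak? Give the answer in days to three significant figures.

For the 1D instantaneous-source solution, setting ∂C/∂t = 0 at fixed x gives v²t² + 2Dt − x² = 0, so t = (√(D² + v²x²) − D)/v².
√(D² + v²x²) = √(0.411² + 0.0545² × 39.7²) = 2.202; v² = 0.00297025.
t = (2.202 − 0.411)/0.00297025 = 603 days (vs. the pure-advection estimate x/v = 728 d).

603 days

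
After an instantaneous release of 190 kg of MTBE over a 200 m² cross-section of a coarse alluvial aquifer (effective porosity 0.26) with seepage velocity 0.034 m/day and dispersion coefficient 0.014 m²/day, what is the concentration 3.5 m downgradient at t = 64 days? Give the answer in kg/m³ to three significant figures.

0.668 kg/m³

For an instantaneous plane source, C(x,t) = M/(n_e·A·√(4πDt)) · exp(−(x−vt)²/(4Dt)), with n_e·A the pore (flow) area.
Plume center vt = 0.034 × 64 = 2.176 m, so the well at 3.5 m is 1.324 m downgradient of the peak.
√(4πDt) = 3.356 m, giving peak height M/(n_e·A·√(4πDt)) = 190/(0.26 × 200 × 3.356) = 1.089 kg/m³.
(x−vt)²/(4Dt) = (1.324)²/(4 × 0.014 × 64) = 0.4891; exp(−0.4891) = 0.6132.
C = 1.089 × 0.6132 = 0.668 kg/m³.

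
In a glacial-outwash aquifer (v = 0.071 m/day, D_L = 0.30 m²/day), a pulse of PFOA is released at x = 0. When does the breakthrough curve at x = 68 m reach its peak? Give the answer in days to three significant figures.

For the 1D instantaneous-source solution, setting ∂C/∂t = 0 at fixed x gives v²t² + 2Dt − x² = 0, so t = (√(D² + v²x²) − D)/v².
√(D² + v²x²) = √(0.30² + 0.071² × 68²) = 4.837; v² = 0.005041.
t = (4.837 − 0.30)/0.005041 = 900 days (vs. the pure-advection estimate x/v = 958 d).

900 days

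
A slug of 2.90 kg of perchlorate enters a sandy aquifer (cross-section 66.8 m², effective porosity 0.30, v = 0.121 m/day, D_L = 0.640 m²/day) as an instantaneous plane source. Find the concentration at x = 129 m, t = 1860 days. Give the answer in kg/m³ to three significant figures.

0.000170 kg/m³

For an instantaneous plane source, C(x,t) = M/(n_e·A·√(4πDt)) · exp(−(x−vt)²/(4Dt)), with n_e·A the pore (flow) area.
Plume center vt = 0.121 × 1860 = 225.06 m, so the well at 129 m is 96.06 m upgradient of the peak.
√(4πDt) = 122.3 m, giving peak height M/(n_e·A·√(4πDt)) = 2.90/(0.30 × 66.8 × 122.3) = 0.001183 kg/m³.
(x−vt)²/(4Dt) = (-96.06)²/(4 × 0.640 × 1860) = 1.938; exp(−1.938) = 0.1440.
C = 0.001183 × 0.1440 = 0.000170 kg/m³.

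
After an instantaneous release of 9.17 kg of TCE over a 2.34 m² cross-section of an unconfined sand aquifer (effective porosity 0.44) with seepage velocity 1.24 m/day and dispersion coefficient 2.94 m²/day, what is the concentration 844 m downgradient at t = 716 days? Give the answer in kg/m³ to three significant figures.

For an instantaneous plane source, C(x,t) = M/(n_e·A·√(4πDt)) · exp(−(x−vt)²/(4Dt)), with n_e·A the pore (flow) area.
Plume center vt = 1.24 × 716 = 887.84 m, so the well at 844 m is 43.84 m upgradient of the peak.
√(4πDt) = 162.6 m, giving peak height M/(n_e·A·√(4πDt)) = 9.17/(0.44 × 2.34 × 162.6) = 0.05477 kg/m³.
(x−vt)²/(4Dt) = (-43.84)²/(4 × 2.94 × 716) = 0.2283; exp(−0.2283) = 0.7959.
C = 0.05477 × 0.7959 = 0.0436 kg/m³.

0.0436 kg/m³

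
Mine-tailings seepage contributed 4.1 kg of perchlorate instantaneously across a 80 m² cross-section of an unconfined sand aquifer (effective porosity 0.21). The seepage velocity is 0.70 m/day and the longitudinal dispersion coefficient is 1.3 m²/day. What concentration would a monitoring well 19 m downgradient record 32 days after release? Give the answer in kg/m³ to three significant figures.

0.00996 kg/m³

For an instantaneous plane source, C(x,t) = M/(n_e·A·√(4πDt)) · exp(−(x−vt)²/(4Dt)), with n_e·A the pore (flow) area.
Plume center vt = 0.70 × 32 = 22.4 m, so the well at 19 m is 3.4 m upgradient of the peak.
√(4πDt) = 22.86 m, giving peak height M/(n_e·A·√(4πDt)) = 4.1/(0.21 × 80 × 22.86) = 0.01068 kg/m³.
(x−vt)²/(4Dt) = (-3.4)²/(4 × 1.3 × 32) = 0.06947; exp(−0.06947) = 0.9329.
C = 0.01068 × 0.9329 = 0.00996 kg/m³.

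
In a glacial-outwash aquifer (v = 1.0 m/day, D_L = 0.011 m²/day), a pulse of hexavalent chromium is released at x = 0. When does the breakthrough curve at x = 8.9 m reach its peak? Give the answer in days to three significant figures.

8.89 days

For the 1D instantaneous-source solution, setting ∂C/∂t = 0 at fixed x gives v²t² + 2Dt − x² = 0, so t = (√(D² + v²x²) − D)/v².
√(D² + v²x²) = √(0.011² + 1.0² × 8.9²) = 8.900; v² = 1.
t = (8.900 − 0.011)/1 = 8.89 days (vs. the pure-advection estimate x/v = 8.90 d).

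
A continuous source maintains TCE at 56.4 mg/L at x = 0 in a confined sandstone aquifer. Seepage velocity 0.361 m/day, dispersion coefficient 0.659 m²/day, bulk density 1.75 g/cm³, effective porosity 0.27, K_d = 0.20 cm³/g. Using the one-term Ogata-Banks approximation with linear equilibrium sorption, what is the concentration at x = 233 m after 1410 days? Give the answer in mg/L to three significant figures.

19.5 mg/L

Retardation factor R = 1 + ρ_b·K_d/n = 1 + 1.75 × 0.20/0.27 = 2.296.
Sorption retards both mechanisms: v_R = v/R = 0.1572 m/day, D_R = D/R = 0.2870 m²/day.
v_R·t = 0.1572 × 1410 = 221.652 m; 2√(D_R t) = 40.23 m; argument = (233 − 221.652)/40.23 = 0.2821.
C = C₀ × ½·erfc(0.2821) = 56.4 × 0.3450 = 19.5 mg/L.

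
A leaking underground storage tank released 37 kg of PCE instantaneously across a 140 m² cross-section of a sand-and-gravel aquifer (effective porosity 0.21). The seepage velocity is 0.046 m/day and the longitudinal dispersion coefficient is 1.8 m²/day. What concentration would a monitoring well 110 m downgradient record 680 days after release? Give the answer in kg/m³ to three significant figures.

0.00286 kg/m³

For an instantaneous plane source, C(x,t) = M/(n_e·A·√(4πDt)) · exp(−(x−vt)²/(4Dt)), with n_e·A the pore (flow) area.
Plume center vt = 0.046 × 680 = 31.28 m, so the well at 110 m is 78.72 m downgradient of the peak.
√(4πDt) = 124.0 m, giving peak height M/(n_e·A·√(4πDt)) = 37/(0.21 × 140 × 124.0) = 0.01015 kg/m³.
(x−vt)²/(4Dt) = (78.72)²/(4 × 1.8 × 680) = 1.266; exp(−1.266) = 0.2820.
C = 0.01015 × 0.2820 = 0.00286 kg/m³.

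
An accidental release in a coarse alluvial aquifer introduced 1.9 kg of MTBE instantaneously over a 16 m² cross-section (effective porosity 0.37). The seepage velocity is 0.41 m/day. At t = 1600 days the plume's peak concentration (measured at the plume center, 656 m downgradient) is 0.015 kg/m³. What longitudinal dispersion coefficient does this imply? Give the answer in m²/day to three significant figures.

0.0228 m²/day

At the plume center C_max = M/(n_e·A·√(4πDt)), so D = M²/(4πt·(n_e·A·C_max)²).
n_e·A·C_max = 0.37 × 16 × 0.015 = 0.08880 kg/m.
D = 1.9²/(4π × 1600 × 0.08880²) = 0.0228 m²/day.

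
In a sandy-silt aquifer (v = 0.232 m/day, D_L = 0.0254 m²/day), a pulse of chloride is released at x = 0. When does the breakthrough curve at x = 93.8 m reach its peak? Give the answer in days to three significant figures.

For the 1D instantaneous-source solution, setting ∂C/∂t = 0 at fixed x gives v²t² + 2Dt − x² = 0, so t = (√(D² + v²x²) − D)/v².
√(D² + v²x²) = √(0.0254² + 0.232² × 93.8²) = 21.76; v² = 0.053824.
t = (21.76 − 0.0254)/0.053824 = 404 days (vs. the pure-advection estimate x/v = 404 d).

404 days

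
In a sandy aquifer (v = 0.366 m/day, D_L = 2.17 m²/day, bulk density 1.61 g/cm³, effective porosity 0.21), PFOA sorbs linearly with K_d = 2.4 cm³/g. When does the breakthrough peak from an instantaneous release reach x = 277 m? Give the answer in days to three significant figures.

14400 days

Retardation factor R = 1 + ρ_b·K_d/n = 1 + 1.61 × 2.4/0.21 = 19.40.
Sorption retards both mechanisms: v_R = v/R = 0.01887 m/day, D_R = D/R = 0.1119 m²/day.
Peak time from v_R²t² + 2D_R t − x² = 0: t = (√(D_R² + v_R²x²) − D_R)/v_R².
√(D_R² + v_R²x²) = √(0.1119² + 0.01887² × 277²) = 5.228; v_R² = 0.0003561.
t = (5.228 − 0.1119)/0.0003561 = 14400 days.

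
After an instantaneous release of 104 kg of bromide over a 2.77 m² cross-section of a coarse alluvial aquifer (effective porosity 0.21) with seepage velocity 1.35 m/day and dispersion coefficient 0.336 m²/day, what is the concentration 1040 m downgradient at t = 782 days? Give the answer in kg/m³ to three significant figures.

For an instantaneous plane source, C(x,t) = M/(n_e·A·√(4πDt)) · exp(−(x−vt)²/(4Dt)), with n_e·A the pore (flow) area.
Plume center vt = 1.35 × 782 = 1055.7 m, so the well at 1040 m is 15.7 m upgradient of the peak.
√(4πDt) = 57.46 m, giving peak height M/(n_e·A·√(4πDt)) = 104/(0.21 × 2.77 × 57.46) = 3.111 kg/m³.
(x−vt)²/(4Dt) = (-15.7)²/(4 × 0.336 × 782) = 0.2345; exp(−0.2345) = 0.7910.
C = 3.111 × 0.7910 = 2.46 kg/m³.

2.46 kg/m³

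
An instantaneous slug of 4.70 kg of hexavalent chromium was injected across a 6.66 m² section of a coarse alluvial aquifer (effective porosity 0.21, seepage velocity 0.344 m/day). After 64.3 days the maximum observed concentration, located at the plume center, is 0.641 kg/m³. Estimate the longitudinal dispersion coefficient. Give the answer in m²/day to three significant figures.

At the plume center C_max = M/(n_e·A·√(4πDt)), so D = M²/(4πt·(n_e·A·C_max)²).
n_e·A·C_max = 0.21 × 6.66 × 0.641 = 0.8965 kg/m.
D = 4.70²/(4π × 64.3 × 0.8965²) = 0.0340 m²/day.

0.0340 m²/day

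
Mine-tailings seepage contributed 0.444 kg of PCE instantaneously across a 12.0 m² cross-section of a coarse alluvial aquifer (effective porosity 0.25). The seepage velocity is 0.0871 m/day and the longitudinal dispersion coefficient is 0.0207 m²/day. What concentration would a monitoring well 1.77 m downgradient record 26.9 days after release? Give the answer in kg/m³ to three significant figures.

For an instantaneous plane source, C(x,t) = M/(n_e·A·√(4πDt)) · exp(−(x−vt)²/(4Dt)), with n_e·A the pore (flow) area.
Plume center vt = 0.0871 × 26.9 = 2.34299 m, so the well at 1.77 m is 0.57299 m upgradient of the peak.
√(4πDt) = 2.645 m, giving peak height M/(n_e·A·√(4πDt)) = 0.444/(0.25 × 12.0 × 2.645) = 0.05595 kg/m³.
(x−vt)²/(4Dt) = (-0.57299)²/(4 × 0.0207 × 26.9) = 0.1474; exp(−0.1474) = 0.8629.
C = 0.05595 × 0.8629 = 0.0483 kg/m³.

0.0483 kg/m³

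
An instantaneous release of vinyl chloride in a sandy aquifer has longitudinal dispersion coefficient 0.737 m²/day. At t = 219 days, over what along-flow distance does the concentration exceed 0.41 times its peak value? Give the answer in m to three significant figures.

The plume is Gaussian with σ = √(2Dt) = √(2 × 0.737 × 219) = 17.97 m.
C/C_peak = exp(−Δx²/(2σ²)) = 0.41 ⇒ Δx = σ·√(−2 ln 0.41) = 17.97 × 1.335 = 23.99 m.
Width = 2Δx = 48.0 m.

48.0 m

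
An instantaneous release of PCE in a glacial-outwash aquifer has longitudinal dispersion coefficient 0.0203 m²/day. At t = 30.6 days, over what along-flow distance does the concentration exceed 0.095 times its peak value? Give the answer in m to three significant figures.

The plume is Gaussian with σ = √(2Dt) = √(2 × 0.0203 × 30.6) = 1.115 m.
C/C_peak = exp(−Δx²/(2σ²)) = 0.095 ⇒ Δx = σ·√(−2 ln 0.095) = 1.115 × 2.170 = 2.420 m.
Width = 2Δx = 4.84 m.

4.84 m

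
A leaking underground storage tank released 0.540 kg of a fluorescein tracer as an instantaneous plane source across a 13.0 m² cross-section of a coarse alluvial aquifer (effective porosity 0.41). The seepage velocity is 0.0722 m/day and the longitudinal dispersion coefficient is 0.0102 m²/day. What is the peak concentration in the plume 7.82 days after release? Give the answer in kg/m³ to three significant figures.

0.101 kg/m³

The peak of an instantaneous 1D plume sits at x = vt; there the Gaussian factor is 1 and C_max = M/(n_e·A·√(4πDt)), where n_e·A is the pore area the mass is dissolved in.
√(4πDt) = √(4π × 0.0102 × 7.82) = 1.001 m, so C_max = 0.540/(0.41 × 13.0 × 1.001) = 0.101 kg/m³.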